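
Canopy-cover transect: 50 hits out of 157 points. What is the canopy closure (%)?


Formula: Canopy closure = covered points / total points * 100
Closure = 50 / 157 * 100
Closure = 0.3185 * 100 = 31.8%

31.8


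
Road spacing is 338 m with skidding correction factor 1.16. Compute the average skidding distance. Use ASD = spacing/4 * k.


Formula: ASD = (spacing / 4) * correction
Uncorrected distance = spacing / 4 = 338 / 4 = 84.5 m
ASD = 84.5 * 1.16 = 98 m

98


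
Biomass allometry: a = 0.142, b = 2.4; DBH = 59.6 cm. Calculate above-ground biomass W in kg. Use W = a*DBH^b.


Formula: W = a * DBH^b  (allometric power law)
DBH^b = 59.6^2.4 = 18221.7894
W = 0.142 * 18221.7894 = 2587.5 kg

2587.5


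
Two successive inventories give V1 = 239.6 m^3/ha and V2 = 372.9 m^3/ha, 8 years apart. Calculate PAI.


Formula: PAI = (V_T2 - V_T1) / (T2 - T1)
Volume increment = 372.9 - 239.6 = 133.3 m^3/ha
PAI = 133.3 / 8 = 16.66 m^3/ha/year

16.66


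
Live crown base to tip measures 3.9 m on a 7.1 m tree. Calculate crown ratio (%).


Formula: Crown Ratio = (Crown Length / Total Height) * 100
CR = (3.9 m / 7.1 m) * 100
CR = 0.5493 * 100 = 54.9%

54.9


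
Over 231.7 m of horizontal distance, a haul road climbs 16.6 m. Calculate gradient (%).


Formula: Gradient = rise / run * 100
Gradient = 16.6 / 231.7 * 100 = 7.2%

7.2


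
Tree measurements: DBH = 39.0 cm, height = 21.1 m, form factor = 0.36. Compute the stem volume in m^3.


Formula: V = pi * (DBH/200)^2 * H * ff
Radius = DBH/200 = 39.0/200 = 0.195 m
Radius^2 = 0.195^2 = 0.038025 m^2
V = pi * 0.038025 * 21.1 * 0.36
V = 0.907 m^3

0.907


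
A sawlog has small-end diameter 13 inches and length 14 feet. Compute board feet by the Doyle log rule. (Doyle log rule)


Doyle: BF = (D - 4)^2 * L / 16
Adjusted diameter = 13 - 4 = 9 in
(D-4)^2 = 9^2 = 81
BF = 81 * 14 / 16 = 71 BF

71


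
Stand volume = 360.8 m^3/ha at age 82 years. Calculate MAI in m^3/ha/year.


Formula: MAI = Total Volume / Stand Age
MAI = 360.8 m^3/ha / 82 years
MAI = 4.4 m^3/ha/year

4.4


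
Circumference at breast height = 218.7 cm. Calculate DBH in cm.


Formula: DBH = C / pi
DBH = 218.7 / pi
pi = 3.14159...
DBH = 69.6 cm

69.6


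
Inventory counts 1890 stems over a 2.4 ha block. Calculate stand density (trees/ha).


Formula: Stand Density = N_trees / Area_ha
Density = 1890 trees / 2.4 ha
Density = 788 trees/ha

788


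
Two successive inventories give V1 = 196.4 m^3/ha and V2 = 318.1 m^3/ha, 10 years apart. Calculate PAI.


Formula: PAI = (V_T2 - V_T1) / (T2 - T1)
Volume increment = 318.1 - 196.4 = 121.7 m^3/ha
PAI = 121.7 / 10 = 12.17 m^3/ha/year

12.17


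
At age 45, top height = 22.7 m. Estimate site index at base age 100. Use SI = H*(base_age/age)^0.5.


Formula: SI = H_dom * (base_age / age)^0.5
Age ratio = 100 / 45 = 2.22222
sqrt(age_ratio) = 1.49071
SI = 22.7 * 1.49071 = 33.8 m

33.8


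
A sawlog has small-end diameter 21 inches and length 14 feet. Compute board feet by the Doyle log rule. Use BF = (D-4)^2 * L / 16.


Doyle: BF = (D - 4)^2 * L / 16
Adjusted diameter = 21 - 4 = 17 in
(D-4)^2 = 17^2 = 289
BF = 289 * 14 / 16 = 253 BF

253


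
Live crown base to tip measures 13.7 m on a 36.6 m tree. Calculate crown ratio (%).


Formula: Crown Ratio = (Crown Length / Total Height) * 100
CR = (13.7 m / 36.6 m) * 100
CR = 0.3743 * 100 = 37.4%

37.4


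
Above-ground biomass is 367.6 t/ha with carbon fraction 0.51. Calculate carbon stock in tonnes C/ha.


Formula: Carbon Stock = Biomass * Carbon Fraction
C = 367.6 t/ha * 0.51
C = 187.5 t C/ha

187.5


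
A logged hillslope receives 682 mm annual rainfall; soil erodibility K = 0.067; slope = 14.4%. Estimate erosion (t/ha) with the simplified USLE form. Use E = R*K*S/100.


Formula: E = R * K * S / 100  (simplified USLE)
R * K = 682 * 0.067 = 45.694
E = 45.694 * 14.4 / 100 = 6.58 t/ha

6.58


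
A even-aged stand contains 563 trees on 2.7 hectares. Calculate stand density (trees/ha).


Formula: Stand Density = N_trees / Area_ha
Density = 563 trees / 2.7 ha
Density = 209 trees/ha

209


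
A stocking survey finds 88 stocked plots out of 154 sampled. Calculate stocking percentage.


Formula: Stocking % = stocked plots / total plots * 100
Stocking = 88 / 154 * 100
Stocking = 0.5714 * 100 = 57.1%

57.1


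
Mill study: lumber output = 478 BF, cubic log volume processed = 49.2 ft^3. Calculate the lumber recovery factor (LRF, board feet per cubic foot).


Formula: LRF = Lumber Output (BF) / Log Input (ft^3)
LRF = 478 BF / 49.2 ft^3
LRF = 9.72 BF/ft^3

9.72


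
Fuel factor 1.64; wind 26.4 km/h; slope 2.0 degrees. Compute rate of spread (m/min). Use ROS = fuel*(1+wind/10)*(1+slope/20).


Formula: ROS = fuel * (1 + wind/10) * (1 + slope/20)
Wind factor = 1 + 26.4/10 = 3.64
Slope factor = 1 + 2.0/20 = 1.1
ROS = 1.64 * 3.64 * 1.1 = 6.57 m/min

6.57


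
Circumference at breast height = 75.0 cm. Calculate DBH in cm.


Formula: DBH = C / pi
DBH = 75.0 / pi
pi = 3.14159...
DBH = 23.9 cm

23.9


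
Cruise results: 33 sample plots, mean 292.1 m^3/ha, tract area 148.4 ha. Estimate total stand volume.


Formula: Total Volume = Mean Volume per ha * Total Area
Total Volume = 292.1 m^3/ha * 148.4 ha
Total Volume = 43348 m^3

43348


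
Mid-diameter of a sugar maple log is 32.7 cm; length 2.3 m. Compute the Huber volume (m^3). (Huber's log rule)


Huber: V = Am * L,  Am = pi*(Dm/200)^2
Am = pi*(32.7/200)^2 = 0.083982 m^2
V = 0.083982*2.3 = 0.1932 m^3

0.1932


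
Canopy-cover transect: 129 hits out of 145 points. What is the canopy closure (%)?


Formula: Canopy closure = covered points / total points * 100
Closure = 129 / 145 * 100
Closure = 0.8897 * 100 = 89.0%

89.0


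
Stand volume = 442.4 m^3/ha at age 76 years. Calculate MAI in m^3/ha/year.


Formula: MAI = Total Volume / Stand Age
MAI = 442.4 m^3/ha / 76 years
MAI = 5.82 m^3/ha/year

5.82


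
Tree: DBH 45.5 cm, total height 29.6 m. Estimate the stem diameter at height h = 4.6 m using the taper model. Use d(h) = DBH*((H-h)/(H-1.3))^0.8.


Taper: d(h) = DBH * ((H - h) / (H - 1.3))^0.8
Numerator = H - h = 29.6 - 4.6 = 25.0 m
Denominator = H - 1.3 = 29.6 - 1.3 = 28.3 m
Ratio = 25.0 / 28.3 = 0.88339
d = 45.5 * 0.88339^0.8 = 41.2 cm

41.2


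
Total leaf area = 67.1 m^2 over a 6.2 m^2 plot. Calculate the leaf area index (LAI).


Formula: LAI = total leaf area / ground area  (dimensionless)
LAI = 67.1 m^2 / 6.2 m^2
LAI = 10.82

10.82


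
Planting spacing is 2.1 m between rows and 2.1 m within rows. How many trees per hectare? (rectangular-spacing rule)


Formula: TPH = 10000 m^2/ha / (spacing_x * spacing_y)
Area per tree = 2.1 m * 2.1 m = 4.41 m^2
TPH = 10000 / 4.41 = 2268 trees/ha

2268


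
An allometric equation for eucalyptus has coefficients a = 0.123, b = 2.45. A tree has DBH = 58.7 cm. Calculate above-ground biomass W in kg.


Formula: W = a * DBH^b  (allometric power law)
DBH^b = 58.7^2.45 = 21535.916
W = 0.123 * 21535.916 = 2648.9 kg

2648.9


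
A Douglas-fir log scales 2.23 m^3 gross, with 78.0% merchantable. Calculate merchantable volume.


Formula: MV = V_total * (merchantable_pct / 100)
Merchantable fraction = 78.0% / 100 = 0.78
MV = 2.23 m^3 * 0.78 = 1.739 m^3

1.739


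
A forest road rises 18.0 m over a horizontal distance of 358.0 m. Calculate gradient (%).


Formula: Gradient = rise / run * 100
Gradient = 18.0 / 358.0 * 100 = 5.0%

5.0


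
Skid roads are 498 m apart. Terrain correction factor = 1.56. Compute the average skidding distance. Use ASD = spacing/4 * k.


Formula: ASD = (spacing / 4) * correction
Uncorrected distance = spacing / 4 = 498 / 4 = 124.5 m
ASD = 124.5 * 1.56 = 194 m

194


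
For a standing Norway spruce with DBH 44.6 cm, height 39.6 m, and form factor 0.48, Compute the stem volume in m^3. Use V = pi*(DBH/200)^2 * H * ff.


Formula: V = pi * (DBH/200)^2 * H * ff
Radius = DBH/200 = 44.6/200 = 0.223 m
Radius^2 = 0.223^2 = 0.049729 m^2
V = pi * 0.049729 * 39.6 * 0.48
V = 2.97 m^3

2.97


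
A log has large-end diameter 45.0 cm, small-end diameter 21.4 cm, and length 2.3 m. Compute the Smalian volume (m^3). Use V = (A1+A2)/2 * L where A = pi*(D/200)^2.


Smalian: V = (A1 + A2)/2 * L,  A = pi*(D/200)^2
A1 = pi*(45.0/200)^2 = 0.159043 m^2
A2 = pi*(21.4/200)^2 = 0.035968 m^2
V = (0.159043+0.035968)/2*2.3 = 0.2243 m^3

0.2243


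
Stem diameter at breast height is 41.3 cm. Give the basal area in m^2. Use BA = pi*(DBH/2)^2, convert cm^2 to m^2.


Formula: BA = pi * (DBH/2)^2 / 10000  (cm^2 to m^2)
Radius = DBH/2 = 41.3/2 = 20.65 cm
BA = pi * 20.65^2 / 10000
   = 1339.6458 cm^2 / 10000
   = 0.134 m^2

0.134


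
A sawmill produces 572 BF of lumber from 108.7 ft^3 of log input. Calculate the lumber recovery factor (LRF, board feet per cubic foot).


Formula: LRF = Lumber Output (BF) / Log Input (ft^3)
LRF = 572 BF / 108.7 ft^3
LRF = 5.26 BF/ft^3

5.26


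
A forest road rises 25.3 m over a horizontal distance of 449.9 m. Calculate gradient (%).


Formula: Gradient = rise / run * 100
Gradient = 25.3 / 449.9 * 100 = 5.6%

5.6


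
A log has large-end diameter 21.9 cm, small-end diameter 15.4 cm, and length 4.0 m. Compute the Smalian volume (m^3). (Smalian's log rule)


Smalian: V = (A1 + A2)/2 * L,  A = pi*(D/200)^2
A1 = pi*(21.9/200)^2 = 0.037668 m^2
A2 = pi*(15.4/200)^2 = 0.018627 m^2
V = (0.037668+0.018627)/2*4.0 = 0.1126 m^3

0.1126


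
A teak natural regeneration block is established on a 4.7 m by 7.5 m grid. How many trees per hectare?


Formula: TPH = 10000 m^2/ha / (spacing_x * spacing_y)
Area per tree = 4.7 m * 7.5 m = 35.25 m^2
TPH = 10000 / 35.25 = 284 trees/ha

284


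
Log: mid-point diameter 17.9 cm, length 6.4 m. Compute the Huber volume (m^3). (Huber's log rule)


Huber: V = Am * L,  Am = pi*(Dm/200)^2
Am = pi*(17.9/200)^2 = 0.025165 m^2
V = 0.025165*6.4 = 0.1611 m^3

0.1611


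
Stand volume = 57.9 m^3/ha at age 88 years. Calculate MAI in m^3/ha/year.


Formula: MAI = Total Volume / Stand Age
MAI = 57.9 m^3/ha / 88 years
MAI = 0.66 m^3/ha/year

0.66


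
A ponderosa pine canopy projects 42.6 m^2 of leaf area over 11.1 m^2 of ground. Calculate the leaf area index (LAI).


Formula: LAI = total leaf area / ground area  (dimensionless)
LAI = 42.6 m^2 / 11.1 m^2
LAI = 3.84

3.84


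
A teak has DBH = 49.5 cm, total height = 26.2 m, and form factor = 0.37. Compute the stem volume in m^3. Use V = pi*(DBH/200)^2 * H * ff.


Formula: V = pi * (DBH/200)^2 * H * ff
Radius = DBH/200 = 49.5/200 = 0.2475 m
Radius^2 = 0.2475^2 = 0.06125625 m^2
V = pi * 0.06125625 * 26.2 * 0.37
V = 1.866 m^3

1.866


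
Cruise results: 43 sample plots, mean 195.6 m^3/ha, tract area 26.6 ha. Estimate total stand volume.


Formula: Total Volume = Mean Volume per ha * Total Area
Total Volume = 195.6 m^3/ha * 26.6 ha
Total Volume = 5203 m^3

5203


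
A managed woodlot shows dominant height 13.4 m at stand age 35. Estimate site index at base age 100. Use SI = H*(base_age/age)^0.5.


Formula: SI = H_dom * (base_age / age)^0.5
Age ratio = 100 / 35 = 2.85714
sqrt(age_ratio) = 1.69031
SI = 13.4 * 1.69031 = 22.7 m

22.7


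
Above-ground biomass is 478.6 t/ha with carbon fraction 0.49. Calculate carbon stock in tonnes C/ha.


Formula: Carbon Stock = Biomass * Carbon Fraction
C = 478.6 t/ha * 0.49
C = 234.5 t C/ha

234.5


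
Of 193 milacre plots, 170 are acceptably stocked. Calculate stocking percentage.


Formula: Stocking % = stocked plots / total plots * 100
Stocking = 170 / 193 * 100
Stocking = 0.8808 * 100 = 88.1%

88.1


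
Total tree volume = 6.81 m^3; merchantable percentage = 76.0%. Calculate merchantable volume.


Formula: MV = V_total * (merchantable_pct / 100)
Merchantable fraction = 76.0% / 100 = 0.76
MV = 6.81 m^3 * 0.76 = 5.176 m^3

5.176


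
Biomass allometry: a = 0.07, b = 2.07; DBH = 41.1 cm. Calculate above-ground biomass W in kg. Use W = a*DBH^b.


Formula: W = a * DBH^b  (allometric power law)
DBH^b = 41.1^2.07 = 2191.0514
W = 0.07 * 2191.0514 = 153.4 kg

153.4


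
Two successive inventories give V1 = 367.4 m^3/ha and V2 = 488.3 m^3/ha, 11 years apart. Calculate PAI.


Formula: PAI = (V_T2 - V_T1) / (T2 - T1)
Volume increment = 488.3 - 367.4 = 120.9 m^3/ha
PAI = 120.9 / 11 = 10.99 m^3/ha/year

10.99


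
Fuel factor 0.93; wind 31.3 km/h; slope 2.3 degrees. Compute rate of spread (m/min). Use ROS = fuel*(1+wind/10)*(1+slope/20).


Formula: ROS = fuel * (1 + wind/10) * (1 + slope/20)
Wind factor = 1 + 31.3/10 = 4.13
Slope factor = 1 + 2.3/20 = 1.115
ROS = 0.93 * 4.13 * 1.115 = 4.28 m/min

4.28


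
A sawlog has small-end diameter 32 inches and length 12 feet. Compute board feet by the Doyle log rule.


Doyle: BF = (D - 4)^2 * L / 16
Adjusted diameter = 32 - 4 = 28 in
(D-4)^2 = 28^2 = 784
BF = 784 * 12 / 16 = 588 BF

588


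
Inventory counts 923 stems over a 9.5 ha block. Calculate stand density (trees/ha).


Formula: Stand Density = N_trees / Area_ha
Density = 923 trees / 9.5 ha
Density = 97 trees/ha

97


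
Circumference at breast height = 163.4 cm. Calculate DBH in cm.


Formula: DBH = C / pi
DBH = 163.4 / pi
pi = 3.14159...
DBH = 52.0 cm

52.0


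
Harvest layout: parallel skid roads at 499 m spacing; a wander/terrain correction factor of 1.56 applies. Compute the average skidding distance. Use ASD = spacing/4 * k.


Formula: ASD = (spacing / 4) * correction
Uncorrected distance = spacing / 4 = 499 / 4 = 124.75 m
ASD = 124.75 * 1.56 = 195 m

195


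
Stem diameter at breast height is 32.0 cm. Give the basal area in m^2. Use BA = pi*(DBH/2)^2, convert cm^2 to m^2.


Formula: BA = pi * (DBH/2)^2 / 10000  (cm^2 to m^2)
Radius = DBH/2 = 32.0/2 = 16.0 cm
BA = pi * 16.0^2 / 10000
   = 804.2477 cm^2 / 10000
   = 0.0804 m^2

0.0804


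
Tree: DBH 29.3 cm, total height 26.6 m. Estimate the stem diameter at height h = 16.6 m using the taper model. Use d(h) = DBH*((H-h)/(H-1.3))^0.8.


Taper: d(h) = DBH * ((H - h) / (H - 1.3))^0.8
Numerator = H - h = 26.6 - 16.6 = 10.0 m
Denominator = H - 1.3 = 26.6 - 1.3 = 25.3 m
Ratio = 10.0 / 25.3 = 0.39526
d = 29.3 * 0.39526^0.8 = 13.9 cm

13.9


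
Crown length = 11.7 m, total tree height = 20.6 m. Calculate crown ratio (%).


Formula: Crown Ratio = (Crown Length / Total Height) * 100
CR = (11.7 m / 20.6 m) * 100
CR = 0.568 * 100 = 56.8%

56.8


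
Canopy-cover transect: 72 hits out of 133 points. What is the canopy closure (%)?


Formula: Canopy closure = covered points / total points * 100
Closure = 72 / 133 * 100
Closure = 0.5414 * 100 = 54.1%

54.1


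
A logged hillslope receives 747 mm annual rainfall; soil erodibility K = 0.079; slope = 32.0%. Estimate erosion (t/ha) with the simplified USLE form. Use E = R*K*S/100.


Formula: E = R * K * S / 100  (simplified USLE)
R * K = 747 * 0.079 = 59.013
E = 59.013 * 32.0 / 100 = 18.88 t/ha

18.88


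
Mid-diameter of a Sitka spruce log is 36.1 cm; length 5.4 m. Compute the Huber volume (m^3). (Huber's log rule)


Huber: V = Am * L,  Am = pi*(Dm/200)^2
Am = pi*(36.1/200)^2 = 0.102354 m^2
V = 0.102354*5.4 = 0.5527 m^3

0.5527


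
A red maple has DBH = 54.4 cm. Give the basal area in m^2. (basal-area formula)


Formula: BA = pi * (DBH/2)^2 / 10000  (cm^2 to m^2)
Radius = DBH/2 = 54.4/2 = 27.2 cm
BA = pi * 27.2^2 / 10000
   = 2324.2759 cm^2 / 10000
   = 0.2324 m^2

0.2324


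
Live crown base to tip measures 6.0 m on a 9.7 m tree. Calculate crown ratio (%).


Formula: Crown Ratio = (Crown Length / Total Height) * 100
CR = (6.0 m / 9.7 m) * 100
CR = 0.6186 * 100 = 61.9%

61.9


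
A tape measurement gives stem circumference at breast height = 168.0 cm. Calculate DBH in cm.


Formula: DBH = C / pi
DBH = 168.0 / pi
pi = 3.14159...
DBH = 53.5 cm

53.5


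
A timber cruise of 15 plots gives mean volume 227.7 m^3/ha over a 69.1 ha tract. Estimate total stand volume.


Formula: Total Volume = Mean Volume per ha * Total Area
Total Volume = 227.7 m^3/ha * 69.1 ha
Total Volume = 15734 m^3

15734


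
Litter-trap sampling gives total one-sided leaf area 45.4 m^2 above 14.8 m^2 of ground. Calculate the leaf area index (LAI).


Formula: LAI = total leaf area / ground area  (dimensionless)
LAI = 45.4 m^2 / 14.8 m^2
LAI = 3.07

3.07


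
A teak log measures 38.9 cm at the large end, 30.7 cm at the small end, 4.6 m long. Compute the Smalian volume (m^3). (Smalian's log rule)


Smalian: V = (A1 + A2)/2 * L,  A = pi*(D/200)^2
A1 = pi*(38.9/200)^2 = 0.118847 m^2
A2 = pi*(30.7/200)^2 = 0.074023 m^2
V = (0.118847+0.074023)/2*4.6 = 0.4436 m^3

0.4436


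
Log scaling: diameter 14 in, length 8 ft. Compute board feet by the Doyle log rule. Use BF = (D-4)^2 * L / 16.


Doyle: BF = (D - 4)^2 * L / 16
Adjusted diameter = 14 - 4 = 10 in
(D-4)^2 = 10^2 = 100
BF = 100 * 8 / 16 = 50 BF

50


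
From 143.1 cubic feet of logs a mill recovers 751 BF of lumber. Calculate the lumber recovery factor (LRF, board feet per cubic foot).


Formula: LRF = Lumber Output (BF) / Log Input (ft^3)
LRF = 751 BF / 143.1 ft^3
LRF = 5.25 BF/ft^3

5.25


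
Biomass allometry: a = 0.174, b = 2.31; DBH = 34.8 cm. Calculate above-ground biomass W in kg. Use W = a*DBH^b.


Formula: W = a * DBH^b  (allometric power law)
DBH^b = 34.8^2.31 = 3639.553
W = 0.174 * 3639.553 = 633.3 kg

633.3


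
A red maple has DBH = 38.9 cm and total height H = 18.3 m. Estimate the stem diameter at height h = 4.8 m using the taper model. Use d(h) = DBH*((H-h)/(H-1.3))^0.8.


Taper: d(h) = DBH * ((H - h) / (H - 1.3))^0.8
Numerator = H - h = 18.3 - 4.8 = 13.5 m
Denominator = H - 1.3 = 18.3 - 1.3 = 17.0 m
Ratio = 13.5 / 17.0 = 0.79412
d = 38.9 * 0.79412^0.8 = 32.3 cm

32.3


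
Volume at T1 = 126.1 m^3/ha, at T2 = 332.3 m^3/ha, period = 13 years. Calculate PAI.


Formula: PAI = (V_T2 - V_T1) / (T2 - T1)
Volume increment = 332.3 - 126.1 = 206.2 m^3/ha
PAI = 206.2 / 13 = 15.86 m^3/ha/year

15.86


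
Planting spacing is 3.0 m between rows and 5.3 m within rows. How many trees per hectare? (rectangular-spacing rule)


Formula: TPH = 10000 m^2/ha / (spacing_x * spacing_y)
Area per tree = 3.0 m * 5.3 m = 15.9 m^2
TPH = 10000 / 15.9 = 629 trees/ha

629


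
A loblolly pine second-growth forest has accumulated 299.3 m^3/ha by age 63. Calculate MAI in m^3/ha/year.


Formula: MAI = Total Volume / Stand Age
MAI = 299.3 m^3/ha / 63 years
MAI = 4.75 m^3/ha/year

4.75


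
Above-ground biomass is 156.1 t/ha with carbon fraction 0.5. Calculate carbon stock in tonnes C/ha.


Formula: Carbon Stock = Biomass * Carbon Fraction
C = 156.1 t/ha * 0.5
C = 78.1 t C/ha

78.1


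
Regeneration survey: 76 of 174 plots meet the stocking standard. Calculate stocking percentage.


Formula: Stocking % = stocked plots / total plots * 100
Stocking = 76 / 174 * 100
Stocking = 0.4368 * 100 = 43.7%

43.7


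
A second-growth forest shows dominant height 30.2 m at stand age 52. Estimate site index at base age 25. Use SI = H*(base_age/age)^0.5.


Formula: SI = H_dom * (base_age / age)^0.5
Age ratio = 25 / 52 = 0.48077
sqrt(age_ratio) = 0.69338
SI = 30.2 * 0.69338 = 20.9 m

20.9


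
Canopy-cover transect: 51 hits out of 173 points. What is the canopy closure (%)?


Formula: Canopy closure = covered points / total points * 100
Closure = 51 / 173 * 100
Closure = 0.2948 * 100 = 29.5%

29.5


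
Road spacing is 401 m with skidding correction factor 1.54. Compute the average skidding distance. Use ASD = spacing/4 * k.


Formula: ASD = (spacing / 4) * correction
Uncorrected distance = spacing / 4 = 401 / 4 = 100.25 m
ASD = 100.25 * 1.54 = 154 m

154


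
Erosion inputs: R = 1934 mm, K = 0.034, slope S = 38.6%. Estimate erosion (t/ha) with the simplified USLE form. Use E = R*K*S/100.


Formula: E = R * K * S / 100  (simplified USLE)
R * K = 1934 * 0.034 = 65.756
E = 65.756 * 38.6 / 100 = 25.38 t/ha

25.38


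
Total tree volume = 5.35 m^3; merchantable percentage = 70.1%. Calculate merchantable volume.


Formula: MV = V_total * (merchantable_pct / 100)
Merchantable fraction = 70.1% / 100 = 0.701
MV = 5.35 m^3 * 0.701 = 3.75 m^3

3.75


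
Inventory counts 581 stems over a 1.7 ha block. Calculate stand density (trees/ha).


Formula: Stand Density = N_trees / Area_ha
Density = 581 trees / 1.7 ha
Density = 342 trees/ha

342


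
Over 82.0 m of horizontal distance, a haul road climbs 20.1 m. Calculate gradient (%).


Formula: Gradient = rise / run * 100
Gradient = 20.1 / 82.0 * 100 = 24.5%

24.5


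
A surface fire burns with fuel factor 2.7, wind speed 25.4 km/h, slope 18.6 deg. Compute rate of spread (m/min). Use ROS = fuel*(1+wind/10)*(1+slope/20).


Formula: ROS = fuel * (1 + wind/10) * (1 + slope/20)
Wind factor = 1 + 25.4/10 = 3.54
Slope factor = 1 + 18.6/20 = 1.93
ROS = 2.7 * 3.54 * 1.93 = 18.45 m/min

18.45


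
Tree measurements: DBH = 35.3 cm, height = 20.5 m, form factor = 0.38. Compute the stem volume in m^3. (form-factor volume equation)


Formula: V = pi * (DBH/200)^2 * H * ff
Radius = DBH/200 = 35.3/200 = 0.1765 m
Radius^2 = 0.1765^2 = 0.03115225 m^2
V = pi * 0.03115225 * 20.5 * 0.38
V = 0.762 m^3

0.762


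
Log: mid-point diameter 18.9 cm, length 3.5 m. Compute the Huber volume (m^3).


Huber: V = Am * L,  Am = pi*(Dm/200)^2
Am = pi*(18.9/200)^2 = 0.028055 m^2
V = 0.028055*3.5 = 0.0982 m^3

0.0982


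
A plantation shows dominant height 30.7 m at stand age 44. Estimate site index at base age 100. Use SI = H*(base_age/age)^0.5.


Formula: SI = H_dom * (base_age / age)^0.5
Age ratio = 100 / 44 = 2.27273
sqrt(age_ratio) = 1.50756
SI = 30.7 * 1.50756 = 46.3 m

46.3


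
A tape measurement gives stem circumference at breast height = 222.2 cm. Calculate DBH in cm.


Formula: DBH = C / pi
DBH = 222.2 / pi
pi = 3.14159...
DBH = 70.7 cm

70.7


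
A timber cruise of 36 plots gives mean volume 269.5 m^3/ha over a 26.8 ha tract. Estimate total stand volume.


Formula: Total Volume = Mean Volume per ha * Total Area
Total Volume = 269.5 m^3/ha * 26.8 ha
Total Volume = 7223 m^3

7223


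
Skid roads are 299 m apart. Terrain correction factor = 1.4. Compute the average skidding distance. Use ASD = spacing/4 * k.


Formula: ASD = (spacing / 4) * correction
Uncorrected distance = spacing / 4 = 299 / 4 = 74.75 m
ASD = 74.75 * 1.4 = 105 m

105


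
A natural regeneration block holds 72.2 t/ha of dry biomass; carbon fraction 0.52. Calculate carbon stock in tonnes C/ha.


Formula: Carbon Stock = Biomass * Carbon Fraction
C = 72.2 t/ha * 0.52
C = 37.5 t C/ha

37.5


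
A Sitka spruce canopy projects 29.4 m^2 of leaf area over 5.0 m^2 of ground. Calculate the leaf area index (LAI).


Formula: LAI = total leaf area / ground area  (dimensionless)
LAI = 29.4 m^2 / 5.0 m^2
LAI = 5.88

5.88


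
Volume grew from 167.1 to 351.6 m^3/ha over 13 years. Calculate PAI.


Formula: PAI = (V_T2 - V_T1) / (T2 - T1)
Volume increment = 351.6 - 167.1 = 184.5 m^3/ha
PAI = 184.5 / 13 = 14.19 m^3/ha/year

14.19


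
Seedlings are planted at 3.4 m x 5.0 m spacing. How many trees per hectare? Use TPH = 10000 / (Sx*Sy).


Formula: TPH = 10000 m^2/ha / (spacing_x * spacing_y)
Area per tree = 3.4 m * 5.0 m = 17.0 m^2
TPH = 10000 / 17.0 = 588 trees/ha

588


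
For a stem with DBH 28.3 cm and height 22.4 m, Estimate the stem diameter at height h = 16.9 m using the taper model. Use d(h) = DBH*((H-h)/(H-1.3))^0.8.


Taper: d(h) = DBH * ((H - h) / (H - 1.3))^0.8
Numerator = H - h = 22.4 - 16.9 = 5.5 m
Denominator = H - 1.3 = 22.4 - 1.3 = 21.1 m
Ratio = 5.5 / 21.1 = 0.26066
d = 28.3 * 0.26066^0.8 = 9.7 cm

9.7


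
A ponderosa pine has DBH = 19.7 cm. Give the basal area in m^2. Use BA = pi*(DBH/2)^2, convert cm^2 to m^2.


Formula: BA = pi * (DBH/2)^2 / 10000  (cm^2 to m^2)
Radius = DBH/2 = 19.7/2 = 9.85 cm
BA = pi * 9.85^2 / 10000
   = 304.8052 cm^2 / 10000
   = 0.0305 m^2

0.0305


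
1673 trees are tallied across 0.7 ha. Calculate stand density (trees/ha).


Formula: Stand Density = N_trees / Area_ha
Density = 1673 trees / 0.7 ha
Density = 2390 trees/ha

2390


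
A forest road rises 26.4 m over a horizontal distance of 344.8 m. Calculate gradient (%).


Formula: Gradient = rise / run * 100
Gradient = 26.4 / 344.8 * 100 = 7.7%

7.7


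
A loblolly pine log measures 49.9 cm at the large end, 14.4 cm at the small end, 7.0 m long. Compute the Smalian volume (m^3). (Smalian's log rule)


Smalian: V = (A1 + A2)/2 * L,  A = pi*(D/200)^2
A1 = pi*(49.9/200)^2 = 0.195565 m^2
A2 = pi*(14.4/200)^2 = 0.016286 m^2
V = (0.195565+0.016286)/2*7.0 = 0.7415 m^3

0.7415


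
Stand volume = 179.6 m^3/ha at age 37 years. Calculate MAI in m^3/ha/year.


Formula: MAI = Total Volume / Stand Age
MAI = 179.6 m^3/ha / 37 years
MAI = 4.85 m^3/ha/year

4.85


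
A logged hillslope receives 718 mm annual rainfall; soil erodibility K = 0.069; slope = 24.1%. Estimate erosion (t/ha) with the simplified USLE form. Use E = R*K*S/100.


Formula: E = R * K * S / 100  (simplified USLE)
R * K = 718 * 0.069 = 49.542
E = 49.542 * 24.1 / 100 = 11.94 t/ha

11.94


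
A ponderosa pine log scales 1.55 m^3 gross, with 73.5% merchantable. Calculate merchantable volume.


Formula: MV = V_total * (merchantable_pct / 100)
Merchantable fraction = 73.5% / 100 = 0.735
MV = 1.55 m^3 * 0.735 = 1.139 m^3

1.139


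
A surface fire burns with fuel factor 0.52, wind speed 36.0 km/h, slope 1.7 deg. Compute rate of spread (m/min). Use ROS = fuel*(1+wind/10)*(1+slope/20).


Formula: ROS = fuel * (1 + wind/10) * (1 + slope/20)
Wind factor = 1 + 36.0/10 = 4.6
Slope factor = 1 + 1.7/20 = 1.085
ROS = 0.52 * 4.6 * 1.085 = 2.6 m/min

2.6


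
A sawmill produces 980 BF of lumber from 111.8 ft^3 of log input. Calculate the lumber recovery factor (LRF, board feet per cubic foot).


Formula: LRF = Lumber Output (BF) / Log Input (ft^3)
LRF = 980 BF / 111.8 ft^3
LRF = 8.77 BF/ft^3

8.77


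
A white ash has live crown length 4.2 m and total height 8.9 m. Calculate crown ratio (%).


Formula: Crown Ratio = (Crown Length / Total Height) * 100
CR = (4.2 m / 8.9 m) * 100
CR = 0.4719 * 100 = 47.2%

47.2


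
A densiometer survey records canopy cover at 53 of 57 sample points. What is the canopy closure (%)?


Formula: Canopy closure = covered points / total points * 100
Closure = 53 / 57 * 100
Closure = 0.9298 * 100 = 93.0%

93.0


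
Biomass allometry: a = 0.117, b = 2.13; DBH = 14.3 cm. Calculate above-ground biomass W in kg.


Formula: W = a * DBH^b  (allometric power law)
DBH^b = 14.3^2.13 = 288.9787
W = 0.117 * 288.9787 = 33.8 kg

33.8


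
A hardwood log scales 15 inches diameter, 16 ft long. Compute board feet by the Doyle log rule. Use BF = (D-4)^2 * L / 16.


Doyle: BF = (D - 4)^2 * L / 16
Adjusted diameter = 15 - 4 = 11 in
(D-4)^2 = 11^2 = 121
BF = 121 * 16 / 16 = 121 BF

121


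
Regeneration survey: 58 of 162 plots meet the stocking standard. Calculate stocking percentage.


Formula: Stocking % = stocked plots / total plots * 100
Stocking = 58 / 162 * 100
Stocking = 0.358 * 100 = 35.8%

35.8


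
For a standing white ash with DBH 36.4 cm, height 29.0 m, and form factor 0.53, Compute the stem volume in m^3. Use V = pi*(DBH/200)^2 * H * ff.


Formula: V = pi * (DBH/200)^2 * H * ff
Radius = DBH/200 = 36.4/200 = 0.182 m
Radius^2 = 0.182^2 = 0.033124 m^2
V = pi * 0.033124 * 29.0 * 0.53
V = 1.599 m^3

1.599


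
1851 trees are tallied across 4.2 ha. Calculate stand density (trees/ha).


Formula: Stand Density = N_trees / Area_ha
Density = 1851 trees / 4.2 ha
Density = 441 trees/ha

441


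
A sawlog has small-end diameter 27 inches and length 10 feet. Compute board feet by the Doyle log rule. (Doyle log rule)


Doyle: BF = (D - 4)^2 * L / 16
Adjusted diameter = 27 - 4 = 23 in
(D-4)^2 = 23^2 = 529
BF = 529 * 10 / 16 = 331 BF

331


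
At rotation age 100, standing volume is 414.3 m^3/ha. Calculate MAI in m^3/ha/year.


Formula: MAI = Total Volume / Stand Age
MAI = 414.3 m^3/ha / 100 years
MAI = 4.14 m^3/ha/year

4.14


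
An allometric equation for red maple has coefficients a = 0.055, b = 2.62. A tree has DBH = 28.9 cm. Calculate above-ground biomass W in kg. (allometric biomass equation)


Formula: W = a * DBH^b  (allometric power law)
DBH^b = 28.9^2.62 = 6722.8334
W = 0.055 * 6722.8334 = 369.8 kg

369.8


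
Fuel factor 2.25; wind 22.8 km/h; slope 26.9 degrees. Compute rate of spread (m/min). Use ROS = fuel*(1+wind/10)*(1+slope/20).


Formula: ROS = fuel * (1 + wind/10) * (1 + slope/20)
Wind factor = 1 + 22.8/10 = 3.28
Slope factor = 1 + 26.9/20 = 2.345
ROS = 2.25 * 3.28 * 2.345 = 17.31 m/min

17.31


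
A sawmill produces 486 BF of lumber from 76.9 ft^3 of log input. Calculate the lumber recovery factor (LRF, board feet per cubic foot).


Formula: LRF = Lumber Output (BF) / Log Input (ft^3)
LRF = 486 BF / 76.9 ft^3
LRF = 6.32 BF/ft^3

6.32


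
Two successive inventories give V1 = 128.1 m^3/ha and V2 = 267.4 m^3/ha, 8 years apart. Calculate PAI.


Formula: PAI = (V_T2 - V_T1) / (T2 - T1)
Volume increment = 267.4 - 128.1 = 139.3 m^3/ha
PAI = 139.3 / 8 = 17.41 m^3/ha/year

17.41


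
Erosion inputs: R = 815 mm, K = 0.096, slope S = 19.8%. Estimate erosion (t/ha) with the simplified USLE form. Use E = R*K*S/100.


Formula: E = R * K * S / 100  (simplified USLE)
R * K = 815 * 0.096 = 78.24
E = 78.24 * 19.8 / 100 = 15.49 t/ha

15.49


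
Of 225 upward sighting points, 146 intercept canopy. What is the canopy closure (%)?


Formula: Canopy closure = covered points / total points * 100
Closure = 146 / 225 * 100
Closure = 0.6489 * 100 = 64.9%

64.9


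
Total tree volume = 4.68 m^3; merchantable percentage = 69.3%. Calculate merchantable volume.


Formula: MV = V_total * (merchantable_pct / 100)
Merchantable fraction = 69.3% / 100 = 0.693
MV = 4.68 m^3 * 0.693 = 3.243 m^3

3.243


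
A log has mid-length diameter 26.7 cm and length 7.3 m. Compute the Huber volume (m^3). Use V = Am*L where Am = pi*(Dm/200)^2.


Huber: V = Am * L,  Am = pi*(Dm/200)^2
Am = pi*(26.7/200)^2 = 0.05599 m^2
V = 0.05599*7.3 = 0.4087 m^3

0.4087


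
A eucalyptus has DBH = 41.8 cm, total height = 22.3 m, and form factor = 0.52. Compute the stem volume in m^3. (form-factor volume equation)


Formula: V = pi * (DBH/200)^2 * H * ff
Radius = DBH/200 = 41.8/200 = 0.209 m
Radius^2 = 0.209^2 = 0.043681 m^2
V = pi * 0.043681 * 22.3 * 0.52
V = 1.591 m^3

1.591


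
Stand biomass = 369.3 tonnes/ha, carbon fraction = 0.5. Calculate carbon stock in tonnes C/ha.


Formula: Carbon Stock = Biomass * Carbon Fraction
C = 369.3 t/ha * 0.5
C = 184.7 t C/ha

184.7


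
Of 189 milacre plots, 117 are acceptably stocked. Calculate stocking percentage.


Formula: Stocking % = stocked plots / total plots * 100
Stocking = 117 / 189 * 100
Stocking = 0.619 * 100 = 61.9%

61.9


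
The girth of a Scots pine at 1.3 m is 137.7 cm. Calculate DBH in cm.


Formula: DBH = C / pi
DBH = 137.7 / pi
pi = 3.14159...
DBH = 43.8 cm

43.8


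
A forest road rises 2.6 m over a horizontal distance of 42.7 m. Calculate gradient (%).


Formula: Gradient = rise / run * 100
Gradient = 2.6 / 42.7 * 100 = 6.1%

6.1


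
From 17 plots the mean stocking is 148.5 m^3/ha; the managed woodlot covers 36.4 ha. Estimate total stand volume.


Formula: Total Volume = Mean Volume per ha * Total Area
Total Volume = 148.5 m^3/ha * 36.4 ha
Total Volume = 5405 m^3

5405


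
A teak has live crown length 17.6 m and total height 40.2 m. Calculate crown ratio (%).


Formula: Crown Ratio = (Crown Length / Total Height) * 100
CR = (17.6 m / 40.2 m) * 100
CR = 0.4378 * 100 = 43.8%

43.8


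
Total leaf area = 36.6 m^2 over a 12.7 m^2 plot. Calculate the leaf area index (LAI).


Formula: LAI = total leaf area / ground area  (dimensionless)
LAI = 36.6 m^2 / 12.7 m^2
LAI = 2.88

2.88


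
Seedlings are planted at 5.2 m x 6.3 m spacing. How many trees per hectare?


Formula: TPH = 10000 m^2/ha / (spacing_x * spacing_y)
Area per tree = 5.2 m * 6.3 m = 32.76 m^2
TPH = 10000 / 32.76 = 305 trees/ha

305


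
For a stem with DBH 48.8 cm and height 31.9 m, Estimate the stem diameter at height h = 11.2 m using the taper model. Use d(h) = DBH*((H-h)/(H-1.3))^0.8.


Taper: d(h) = DBH * ((H - h) / (H - 1.3))^0.8
Numerator = H - h = 31.9 - 11.2 = 20.7 m
Denominator = H - 1.3 = 31.9 - 1.3 = 30.6 m
Ratio = 20.7 / 30.6 = 0.67647
d = 48.8 * 0.67647^0.8 = 35.7 cm

35.7


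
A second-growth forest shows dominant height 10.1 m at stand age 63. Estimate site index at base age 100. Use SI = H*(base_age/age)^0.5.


Formula: SI = H_dom * (base_age / age)^0.5
Age ratio = 100 / 63 = 1.5873
sqrt(age_ratio) = 1.25988
SI = 10.1 * 1.25988 = 12.7 m

12.7


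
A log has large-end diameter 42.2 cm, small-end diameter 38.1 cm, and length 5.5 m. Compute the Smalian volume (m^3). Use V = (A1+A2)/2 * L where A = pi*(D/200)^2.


Smalian: V = (A1 + A2)/2 * L,  A = pi*(D/200)^2
A1 = pi*(42.2/200)^2 = 0.139867 m^2
A2 = pi*(38.1/200)^2 = 0.114009 m^2
V = (0.139867+0.114009)/2*5.5 = 0.6982 m^3

0.6982


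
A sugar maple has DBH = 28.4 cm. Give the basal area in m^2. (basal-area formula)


Formula: BA = pi * (DBH/2)^2 / 10000  (cm^2 to m^2)
Radius = DBH/2 = 28.4/2 = 14.2 cm
BA = pi * 14.2^2 / 10000
   = 633.4707 cm^2 / 10000
   = 0.0633 m^2

0.0633


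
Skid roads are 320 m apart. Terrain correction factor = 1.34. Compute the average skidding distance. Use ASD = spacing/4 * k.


Formula: ASD = (spacing / 4) * correction
Uncorrected distance = spacing / 4 = 320 / 4 = 80 m
ASD = 80 * 1.34 = 107 m

107


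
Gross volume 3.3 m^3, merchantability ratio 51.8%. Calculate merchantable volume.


Formula: MV = V_total * (merchantable_pct / 100)
Merchantable fraction = 51.8% / 100 = 0.518
MV = 3.3 m^3 * 0.518 = 1.709 m^3

1.709


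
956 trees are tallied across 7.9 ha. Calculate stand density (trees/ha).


Formula: Stand Density = N_trees / Area_ha
Density = 956 trees / 7.9 ha
Density = 121 trees/ha

121


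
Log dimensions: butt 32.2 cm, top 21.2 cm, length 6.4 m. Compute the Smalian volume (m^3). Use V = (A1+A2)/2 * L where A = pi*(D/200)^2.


Smalian: V = (A1 + A2)/2 * L,  A = pi*(D/200)^2
A1 = pi*(32.2/200)^2 = 0.081433 m^2
A2 = pi*(21.2/200)^2 = 0.035299 m^2
V = (0.081433+0.035299)/2*6.4 = 0.3735 m^3

0.3735


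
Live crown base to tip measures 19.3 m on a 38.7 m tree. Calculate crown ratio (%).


Formula: Crown Ratio = (Crown Length / Total Height) * 100
CR = (19.3 m / 38.7 m) * 100
CR = 0.4987 * 100 = 49.9%

49.9


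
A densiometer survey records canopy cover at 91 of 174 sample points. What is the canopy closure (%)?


Formula: Canopy closure = covered points / total points * 100
Closure = 91 / 174 * 100
Closure = 0.523 * 100 = 52.3%

52.3


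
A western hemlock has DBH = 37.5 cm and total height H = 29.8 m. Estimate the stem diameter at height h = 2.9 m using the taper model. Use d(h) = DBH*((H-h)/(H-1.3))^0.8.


Taper: d(h) = DBH * ((H - h) / (H - 1.3))^0.8
Numerator = H - h = 29.8 - 2.9 = 26.9 m
Denominator = H - 1.3 = 29.8 - 1.3 = 28.5 m
Ratio = 26.9 / 28.5 = 0.94386
d = 37.5 * 0.94386^0.8 = 35.8 cm

35.8


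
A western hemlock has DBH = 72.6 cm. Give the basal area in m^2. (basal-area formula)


Formula: BA = pi * (DBH/2)^2 / 10000  (cm^2 to m^2)
Radius = DBH/2 = 72.6/2 = 36.3 cm
BA = pi * 36.3^2 / 10000
   = 4139.6452 cm^2 / 10000
   = 0.414 m^2

0.414


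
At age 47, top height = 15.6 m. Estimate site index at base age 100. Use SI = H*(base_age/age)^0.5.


Formula: SI = H_dom * (base_age / age)^0.5
Age ratio = 100 / 47 = 2.12766
sqrt(age_ratio) = 1.45865
SI = 15.6 * 1.45865 = 22.8 m

22.8


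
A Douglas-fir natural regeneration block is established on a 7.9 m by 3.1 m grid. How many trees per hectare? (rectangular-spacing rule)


Formula: TPH = 10000 m^2/ha / (spacing_x * spacing_y)
Area per tree = 7.9 m * 3.1 m = 24.49 m^2
TPH = 10000 / 24.49 = 408 trees/ha

408


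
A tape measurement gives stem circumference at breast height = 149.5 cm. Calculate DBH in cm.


Formula: DBH = C / pi
DBH = 149.5 / pi
pi = 3.14159...
DBH = 47.6 cm

47.6


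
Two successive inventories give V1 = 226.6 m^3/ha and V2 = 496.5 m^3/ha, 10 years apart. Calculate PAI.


Formula: PAI = (V_T2 - V_T1) / (T2 - T1)
Volume increment = 496.5 - 226.6 = 269.9 m^3/ha
PAI = 269.9 / 10 = 26.99 m^3/ha/year

26.99


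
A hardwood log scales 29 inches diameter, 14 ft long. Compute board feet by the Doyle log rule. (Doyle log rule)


Doyle: BF = (D - 4)^2 * L / 16
Adjusted diameter = 29 - 4 = 25 in
(D-4)^2 = 25^2 = 625
BF = 625 * 14 / 16 = 547 BF

547


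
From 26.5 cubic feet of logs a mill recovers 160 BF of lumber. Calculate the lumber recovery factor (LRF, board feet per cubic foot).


Formula: LRF = Lumber Output (BF) / Log Input (ft^3)
LRF = 160 BF / 26.5 ft^3
LRF = 6.04 BF/ft^3

6.04


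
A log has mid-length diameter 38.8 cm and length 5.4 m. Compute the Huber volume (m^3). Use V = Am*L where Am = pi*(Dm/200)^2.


Huber: V = Am * L,  Am = pi*(Dm/200)^2
Am = pi*(38.8/200)^2 = 0.118237 m^2
V = 0.118237*5.4 = 0.6385 m^3

0.6385


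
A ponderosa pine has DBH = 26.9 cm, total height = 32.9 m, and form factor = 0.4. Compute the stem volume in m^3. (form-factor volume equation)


Formula: V = pi * (DBH/200)^2 * H * ff
Radius = DBH/200 = 26.9/200 = 0.1345 m
Radius^2 = 0.1345^2 = 0.01809025 m^2
V = pi * 0.01809025 * 32.9 * 0.4
V = 0.748 m^3

0.748


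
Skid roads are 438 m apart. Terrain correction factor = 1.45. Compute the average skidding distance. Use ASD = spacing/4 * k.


Formula: ASD = (spacing / 4) * correction
Uncorrected distance = spacing / 4 = 438 / 4 = 109.5 m
ASD = 109.5 * 1.45 = 159 m

159


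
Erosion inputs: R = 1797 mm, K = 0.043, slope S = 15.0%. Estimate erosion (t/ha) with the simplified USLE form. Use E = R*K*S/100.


Formula: E = R * K * S / 100  (simplified USLE)
R * K = 1797 * 0.043 = 77.271
E = 77.271 * 15.0 / 100 = 11.59 t/ha

11.59


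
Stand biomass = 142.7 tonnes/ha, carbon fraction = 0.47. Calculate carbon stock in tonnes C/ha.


Formula: Carbon Stock = Biomass * Carbon Fraction
C = 142.7 t/ha * 0.47
C = 67.1 t C/ha

67.1


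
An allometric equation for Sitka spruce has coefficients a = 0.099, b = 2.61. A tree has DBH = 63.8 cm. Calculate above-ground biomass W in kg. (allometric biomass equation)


Formula: W = a * DBH^b  (allometric power law)
DBH^b = 63.8^2.61 = 51354.9099
W = 0.099 * 51354.9099 = 5084.1 kg

5084.1


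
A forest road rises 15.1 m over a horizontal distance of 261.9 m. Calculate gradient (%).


Formula: Gradient = rise / run * 100
Gradient = 15.1 / 261.9 * 100 = 5.8%

5.8


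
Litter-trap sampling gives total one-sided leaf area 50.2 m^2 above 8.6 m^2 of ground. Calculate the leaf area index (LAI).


Formula: LAI = total leaf area / ground area  (dimensionless)
LAI = 50.2 m^2 / 8.6 m^2
LAI = 5.84

5.84


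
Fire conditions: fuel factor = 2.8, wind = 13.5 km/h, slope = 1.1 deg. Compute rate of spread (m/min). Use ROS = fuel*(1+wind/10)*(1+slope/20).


Formula: ROS = fuel * (1 + wind/10) * (1 + slope/20)
Wind factor = 1 + 13.5/10 = 2.35
Slope factor = 1 + 1.1/20 = 1.055
ROS = 2.8 * 2.35 * 1.055 = 6.94 m/min

6.94


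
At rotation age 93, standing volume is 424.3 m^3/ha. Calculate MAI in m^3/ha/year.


Formula: MAI = Total Volume / Stand Age
MAI = 424.3 m^3/ha / 93 years
MAI = 4.56 m^3/ha/year

4.56


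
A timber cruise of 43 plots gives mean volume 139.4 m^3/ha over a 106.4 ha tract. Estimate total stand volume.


Formula: Total Volume = Mean Volume per ha * Total Area
Total Volume = 139.4 m^3/ha * 106.4 ha
Total Volume = 14832 m^3

14832


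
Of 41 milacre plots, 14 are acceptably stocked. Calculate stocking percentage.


Formula: Stocking % = stocked plots / total plots * 100
Stocking = 14 / 41 * 100
Stocking = 0.3415 * 100 = 34.1%

34.1
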